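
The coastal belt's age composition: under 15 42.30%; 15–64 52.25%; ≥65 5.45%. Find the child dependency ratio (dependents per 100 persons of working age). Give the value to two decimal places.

Youth dependency ratio: 80.96

Youth dependency ratio = 42.30 / 52.25 × 100 = 80.96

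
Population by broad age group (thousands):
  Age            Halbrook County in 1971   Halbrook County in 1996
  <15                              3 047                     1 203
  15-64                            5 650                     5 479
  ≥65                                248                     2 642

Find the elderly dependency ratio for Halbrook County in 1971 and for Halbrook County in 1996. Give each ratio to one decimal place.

Halbrook County in 1971: 248 / 5 650 × 100 = 4.4
Halbrook County in 1996: 2 642 / 5 479 × 100 = 48.2

Halbrook County in 1971: 4.4
Halbrook County in 1996: 48.2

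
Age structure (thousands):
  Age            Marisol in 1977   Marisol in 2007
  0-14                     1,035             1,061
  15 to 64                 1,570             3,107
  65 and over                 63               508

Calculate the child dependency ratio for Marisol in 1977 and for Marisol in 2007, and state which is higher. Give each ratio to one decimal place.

Marisol in 1977: 1,035 / 1,570 × 100 = 65.9
Marisol in 2007: 1,061 / 3,107 × 100 = 34.1

Marisol in 1977: 65.9
Marisol in 2007: 34.1
Higher: Marisol in 1977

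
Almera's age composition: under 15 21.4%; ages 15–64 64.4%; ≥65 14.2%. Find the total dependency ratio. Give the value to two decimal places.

Total dependency ratio = (21.4 + 14.2) / 64.4 × 100 = 35.6 / 64.4 × 100 = 55.28

Total dependency ratio: 55.28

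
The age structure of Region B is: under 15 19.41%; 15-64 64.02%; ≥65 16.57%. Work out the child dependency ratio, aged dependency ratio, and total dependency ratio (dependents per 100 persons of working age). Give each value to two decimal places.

Youth dependency ratio = 19.41 / 64.02 × 100 = 30.32
Old-age dependency ratio = 16.57 / 64.02 × 100 = 25.88
Total dependency ratio = (19.41 + 16.57) / 64.02 × 100 = 35.98 / 64.02 × 100 = 56.20

Youth dependency ratio: 30.32
Old-age dependency ratio: 25.88
Total dependency ratio: 56.20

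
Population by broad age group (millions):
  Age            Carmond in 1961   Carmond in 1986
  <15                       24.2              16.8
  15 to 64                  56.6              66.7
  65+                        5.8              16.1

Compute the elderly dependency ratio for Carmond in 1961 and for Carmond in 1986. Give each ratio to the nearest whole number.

Carmond in 1961: 10
Carmond in 1986: 24

Carmond in 1961: 5.8 / 56.6 × 100 = 10
Carmond in 1986: 16.1 / 66.7 × 100 = 24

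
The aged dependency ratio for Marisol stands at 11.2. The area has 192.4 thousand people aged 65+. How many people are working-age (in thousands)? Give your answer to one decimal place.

Old-age dependency ratio = elderly / working-age × 100
11.2 = 192.4 / W × 100
⇒ 1717.9

Working-age: 1717.9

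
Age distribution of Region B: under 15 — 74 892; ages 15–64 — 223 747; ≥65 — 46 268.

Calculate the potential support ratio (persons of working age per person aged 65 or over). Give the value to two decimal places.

Potential support ratio: 4.84

Potential support ratio = 223 747 / 46 268 = 4.84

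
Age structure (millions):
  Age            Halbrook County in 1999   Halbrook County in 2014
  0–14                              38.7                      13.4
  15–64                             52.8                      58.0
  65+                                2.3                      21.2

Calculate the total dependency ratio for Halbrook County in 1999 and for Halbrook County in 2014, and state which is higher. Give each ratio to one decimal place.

Halbrook County in 1999: 77.7
Halbrook County in 2014: 59.7
Higher: Halbrook County in 1999

Halbrook County in 1999: (38.7 + 2.3) / 52.8 × 100 = 41.0 / 52.8 × 100 = 77.7
Halbrook County in 2014: (13.4 + 21.2) / 58.0 × 100 = 34.6 / 58.0 × 100 = 59.7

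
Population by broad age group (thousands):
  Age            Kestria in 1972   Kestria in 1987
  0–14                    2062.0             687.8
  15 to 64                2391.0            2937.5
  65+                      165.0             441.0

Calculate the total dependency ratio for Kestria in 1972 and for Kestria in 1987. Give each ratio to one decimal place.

Kestria in 1972: 93.1
Kestria in 1987: 38.4

Kestria in 1972: (2062.0 + 165.0) / 2391.0 × 100 = 2227.0 / 2391.0 × 100 = 93.1
Kestria in 1987: (687.8 + 441.0) / 2937.5 × 100 = 1128.8 / 2937.5 × 100 = 38.4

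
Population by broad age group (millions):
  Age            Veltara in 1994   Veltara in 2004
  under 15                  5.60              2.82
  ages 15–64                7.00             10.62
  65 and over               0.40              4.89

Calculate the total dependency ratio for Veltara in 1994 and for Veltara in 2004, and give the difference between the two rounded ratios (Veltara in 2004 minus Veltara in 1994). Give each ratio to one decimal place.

Veltara in 1994: (5.60 + 0.40) / 7.00 × 100 = 6.00 / 7.00 × 100 = 85.7
Veltara in 2004: (2.82 + 4.89) / 10.62 × 100 = 7.71 / 10.62 × 100 = 72.6

Veltara in 1994: 85.7
Veltara in 2004: 72.6
Difference: -13.1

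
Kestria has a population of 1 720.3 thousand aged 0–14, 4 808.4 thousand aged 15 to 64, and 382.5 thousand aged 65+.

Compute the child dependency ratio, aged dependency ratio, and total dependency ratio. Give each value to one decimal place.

Youth dependency ratio = 1 720.3 / 4 808.4 × 100 = 35.8
Old-age dependency ratio = 382.5 / 4 808.4 × 100 = 8.0
Total dependency ratio = (1 720.3 + 382.5) / 4 808.4 × 100 = 2 102.8 / 4 808.4 × 100 = 43.7

Youth dependency ratio: 35.8
Old-age dependency ratio: 8.0
Total dependency ratio: 43.7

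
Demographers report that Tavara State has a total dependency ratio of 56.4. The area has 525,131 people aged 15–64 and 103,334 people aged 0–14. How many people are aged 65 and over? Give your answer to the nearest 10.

Aged 65 and over: 192,840

Total dependency ratio = (youth + elderly) / working-age × 100
56.4 = (103,334 + E) / 525,131 × 100
⇒ 192,840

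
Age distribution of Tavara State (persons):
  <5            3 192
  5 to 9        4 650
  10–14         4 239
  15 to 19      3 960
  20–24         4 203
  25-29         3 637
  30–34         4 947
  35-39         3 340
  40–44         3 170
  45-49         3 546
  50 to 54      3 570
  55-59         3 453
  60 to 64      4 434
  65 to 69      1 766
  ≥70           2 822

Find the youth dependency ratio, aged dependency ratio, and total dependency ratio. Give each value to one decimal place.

Youth dependency ratio: 31.6
Old-age dependency ratio: 12.0
Total dependency ratio: 43.6

0–14: 3 192 + 4 650 + 4 239 = 12 081
15–64: 3 960 + 4 203 + 3 637 + 4 947 + 3 340 + 3 170 + 3 546 + 3 570 + 3 453 + 4 434 = 38 260
65+: 1 766 + 2 822 = 4 588
Youth dependency ratio = 12 081 / 38 260 × 100 = 31.6
Old-age dependency ratio = 4 588 / 38 260 × 100 = 12.0
Total dependency ratio = (12 081 + 4 588) / 38 260 × 100 = 16 669 / 38 260 × 100 = 43.6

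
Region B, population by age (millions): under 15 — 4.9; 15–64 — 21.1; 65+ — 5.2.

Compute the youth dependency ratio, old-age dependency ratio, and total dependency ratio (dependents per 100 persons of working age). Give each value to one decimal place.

Youth dependency ratio: 23.2
Old-age dependency ratio: 24.6
Total dependency ratio: 47.9

Youth dependency ratio = 4.9 / 21.1 × 100 = 23.2
Old-age dependency ratio = 5.2 / 21.1 × 100 = 24.6
Total dependency ratio = (4.9 + 5.2) / 21.1 × 100 = 10.1 / 21.1 × 100 = 47.9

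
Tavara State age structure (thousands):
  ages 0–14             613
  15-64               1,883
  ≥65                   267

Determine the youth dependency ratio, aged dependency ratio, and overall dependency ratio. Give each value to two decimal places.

Youth dependency ratio = 613 / 1,883 × 100 = 32.55
Old-age dependency ratio = 267 / 1,883 × 100 = 14.18
Total dependency ratio = (613 + 267) / 1,883 × 100 = 880 / 1,883 × 100 = 46.73

Youth dependency ratio: 32.55
Old-age dependency ratio: 14.18
Total dependency ratio: 46.73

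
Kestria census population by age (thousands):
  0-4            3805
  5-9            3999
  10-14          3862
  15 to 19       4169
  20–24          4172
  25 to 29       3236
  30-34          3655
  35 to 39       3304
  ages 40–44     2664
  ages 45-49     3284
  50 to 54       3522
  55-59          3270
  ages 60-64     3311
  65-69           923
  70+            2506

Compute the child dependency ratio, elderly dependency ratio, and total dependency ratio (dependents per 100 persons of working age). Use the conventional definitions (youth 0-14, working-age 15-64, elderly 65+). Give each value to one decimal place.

Youth dependency ratio: 33.7
Old-age dependency ratio: 9.9
Total dependency ratio: 43.6

0–14: 3805 + 3999 + 3862 = 11666
15–64: 4169 + 4172 + 3236 + 3655 + 3304 + 2664 + 3284 + 3522 + 3270 + 3311 = 34587
65+: 923 + 2506 = 3429
Youth dependency ratio = 11666 / 34587 × 100 = 33.7
Old-age dependency ratio = 3429 / 34587 × 100 = 9.9
Total dependency ratio = (11666 + 3429) / 34587 × 100 = 15095 / 34587 × 100 = 43.6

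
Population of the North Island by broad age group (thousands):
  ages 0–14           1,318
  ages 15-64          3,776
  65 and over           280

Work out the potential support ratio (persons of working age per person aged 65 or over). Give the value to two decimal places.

Potential support ratio = 3,776 / 280 = 13.49

Potential support ratio: 13.49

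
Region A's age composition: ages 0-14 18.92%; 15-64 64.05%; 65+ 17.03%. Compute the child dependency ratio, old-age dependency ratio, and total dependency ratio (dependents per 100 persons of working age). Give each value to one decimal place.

Youth dependency ratio: 29.5
Old-age dependency ratio: 26.6
Total dependency ratio: 56.1

Youth dependency ratio = 18.92 / 64.05 × 100 = 29.5
Old-age dependency ratio = 17.03 / 64.05 × 100 = 26.6
Total dependency ratio = (18.92 + 17.03) / 64.05 × 100 = 35.95 / 64.05 × 100 = 56.1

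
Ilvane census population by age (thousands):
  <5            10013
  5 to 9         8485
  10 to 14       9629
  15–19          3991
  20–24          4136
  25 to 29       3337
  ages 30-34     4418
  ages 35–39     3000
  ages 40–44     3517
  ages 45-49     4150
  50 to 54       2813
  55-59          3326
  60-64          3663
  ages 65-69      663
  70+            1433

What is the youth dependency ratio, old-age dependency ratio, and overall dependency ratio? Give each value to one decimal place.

0–14: 10013 + 8485 + 9629 = 28127
15–64: 3991 + 4136 + 3337 + 4418 + 3000 + 3517 + 4150 + 2813 + 3326 + 3663 = 36351
65+: 663 + 1433 = 2096
Youth dependency ratio = 28127 / 36351 × 100 = 77.4
Old-age dependency ratio = 2096 / 36351 × 100 = 5.8
Total dependency ratio = (28127 + 2096) / 36351 × 100 = 30223 / 36351 × 100 = 83.1

Youth dependency ratio: 77.4
Old-age dependency ratio: 5.8
Total dependency ratio: 83.1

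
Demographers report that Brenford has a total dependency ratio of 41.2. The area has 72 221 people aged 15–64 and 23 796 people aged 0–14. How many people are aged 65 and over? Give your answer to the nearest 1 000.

Aged 65 and over: 6 000

Total dependency ratio = (youth + elderly) / working-age × 100
41.2 = (23 796 + E) / 72 221 × 100
⇒ 6 000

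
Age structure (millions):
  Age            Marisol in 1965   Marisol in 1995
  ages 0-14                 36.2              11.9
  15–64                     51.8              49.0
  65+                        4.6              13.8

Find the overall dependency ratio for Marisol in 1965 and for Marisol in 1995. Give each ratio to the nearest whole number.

Marisol in 1965: 79
Marisol in 1995: 52

Marisol in 1965: (36.2 + 4.6) / 51.8 × 100 = 40.8 / 51.8 × 100 = 79
Marisol in 1995: (11.9 + 13.8) / 49.0 × 100 = 25.7 / 49.0 × 100 = 52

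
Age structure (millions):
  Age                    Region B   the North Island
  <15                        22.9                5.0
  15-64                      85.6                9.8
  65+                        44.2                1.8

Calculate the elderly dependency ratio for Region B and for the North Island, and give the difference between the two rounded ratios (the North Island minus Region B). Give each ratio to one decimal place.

Region B: 44.2 / 85.6 × 100 = 51.6
the North Island: 1.8 / 9.8 × 100 = 18.4

Region B: 51.6
the North Island: 18.4
Difference: -33.2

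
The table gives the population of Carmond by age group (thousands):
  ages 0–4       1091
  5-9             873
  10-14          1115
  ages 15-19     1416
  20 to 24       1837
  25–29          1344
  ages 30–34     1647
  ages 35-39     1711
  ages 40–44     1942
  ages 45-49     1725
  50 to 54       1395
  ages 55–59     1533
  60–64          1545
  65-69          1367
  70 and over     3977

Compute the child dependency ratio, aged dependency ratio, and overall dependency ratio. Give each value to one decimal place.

0–14: 1091 + 873 + 1115 = 3079
15–64: 1416 + 1837 + 1344 + 1647 + 1711 + 1942 + 1725 + 1395 + 1533 + 1545 = 16095
65+: 1367 + 3977 = 5344
Youth dependency ratio = 3079 / 16095 × 100 = 19.1
Old-age dependency ratio = 5344 / 16095 × 100 = 33.2
Total dependency ratio = (3079 + 5344) / 16095 × 100 = 8423 / 16095 × 100 = 52.3

Youth dependency ratio: 19.1
Old-age dependency ratio: 33.2
Total dependency ratio: 52.3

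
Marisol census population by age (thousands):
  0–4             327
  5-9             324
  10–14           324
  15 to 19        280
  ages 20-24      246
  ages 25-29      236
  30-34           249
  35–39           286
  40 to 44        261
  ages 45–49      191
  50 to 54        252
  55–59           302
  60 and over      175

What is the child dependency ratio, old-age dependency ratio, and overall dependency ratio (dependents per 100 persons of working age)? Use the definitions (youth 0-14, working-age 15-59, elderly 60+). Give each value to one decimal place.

Youth dependency ratio: 42.3
Old-age dependency ratio: 7.6
Total dependency ratio: 49.9

0–14: 327 + 324 + 324 = 975
15–59: 280 + 246 + 236 + 249 + 286 + 261 + 191 + 252 + 302 = 2,303
60+: 175
Youth dependency ratio = 975 / 2,303 × 100 = 42.3
Old-age dependency ratio = 175 / 2,303 × 100 = 7.6
Total dependency ratio = (975 + 175) / 2,303 × 100 = 1,150 / 2,303 × 100 = 49.9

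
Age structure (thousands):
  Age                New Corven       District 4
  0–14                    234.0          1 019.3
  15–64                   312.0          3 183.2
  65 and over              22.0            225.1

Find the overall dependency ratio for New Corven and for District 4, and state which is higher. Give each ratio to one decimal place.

New Corven: 82.1
District 4: 39.1
Higher: New Corven

New Corven: (234.0 + 22.0) / 312.0 × 100 = 256.0 / 312.0 × 100 = 82.1
District 4: (1 019.3 + 225.1) / 3 183.2 × 100 = 1 244.4 / 3 183.2 × 100 = 39.1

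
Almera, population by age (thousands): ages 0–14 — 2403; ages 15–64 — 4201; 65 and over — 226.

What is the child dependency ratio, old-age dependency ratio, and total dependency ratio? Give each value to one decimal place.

Youth dependency ratio: 57.2
Old-age dependency ratio: 5.4
Total dependency ratio: 62.6

Youth dependency ratio = 2403 / 4201 × 100 = 57.2
Old-age dependency ratio = 226 / 4201 × 100 = 5.4
Total dependency ratio = (2403 + 226) / 4201 × 100 = 2629 / 4201 × 100 = 62.6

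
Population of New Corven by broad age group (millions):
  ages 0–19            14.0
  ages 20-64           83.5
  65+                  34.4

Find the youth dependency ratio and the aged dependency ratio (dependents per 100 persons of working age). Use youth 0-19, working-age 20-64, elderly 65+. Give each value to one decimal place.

Youth dependency ratio = 14.0 / 83.5 × 100 = 16.8
Old-age dependency ratio = 34.4 / 83.5 × 100 = 41.2

Youth dependency ratio: 16.8
Old-age dependency ratio: 41.2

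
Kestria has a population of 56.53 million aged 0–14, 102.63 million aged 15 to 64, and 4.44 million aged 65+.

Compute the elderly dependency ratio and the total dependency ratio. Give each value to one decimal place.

Old-age dependency ratio: 4.3
Total dependency ratio: 59.4

Old-age dependency ratio = 4.44 / 102.63 × 100 = 4.3
Total dependency ratio = (56.53 + 4.44) / 102.63 × 100 = 60.97 / 102.63 × 100 = 59.4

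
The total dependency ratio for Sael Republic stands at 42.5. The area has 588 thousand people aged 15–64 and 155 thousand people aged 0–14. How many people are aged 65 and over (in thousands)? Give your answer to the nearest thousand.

Aged 65 and over: 95

Total dependency ratio = (youth + elderly) / working-age × 100
42.5 = (155 + E) / 588 × 100
⇒ 95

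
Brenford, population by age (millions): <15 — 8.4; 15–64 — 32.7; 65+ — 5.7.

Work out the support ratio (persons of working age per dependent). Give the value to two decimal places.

Support ratio: 2.32

Support ratio = 32.7 / (8.4 + 5.7) = 32.7 / 14.1 = 2.32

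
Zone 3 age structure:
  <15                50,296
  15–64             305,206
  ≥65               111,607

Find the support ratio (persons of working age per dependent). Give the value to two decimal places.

Support ratio = 305,206 / (50,296 + 111,607) = 305,206 / 161,903 = 1.89

Support ratio: 1.89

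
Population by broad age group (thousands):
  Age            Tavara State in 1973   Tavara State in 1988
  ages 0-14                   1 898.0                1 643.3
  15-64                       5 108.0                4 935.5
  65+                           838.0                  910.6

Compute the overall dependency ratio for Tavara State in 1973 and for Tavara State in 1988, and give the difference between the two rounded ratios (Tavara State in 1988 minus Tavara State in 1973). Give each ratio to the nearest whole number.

Tavara State in 1973: 54
Tavara State in 1988: 52
Difference: -2

Tavara State in 1973: (1 898.0 + 838.0) / 5 108.0 × 100 = 2 736.0 / 5 108.0 × 100 = 54
Tavara State in 1988: (1 643.3 + 910.6) / 4 935.5 × 100 = 2 553.9 / 4 935.5 × 100 = 52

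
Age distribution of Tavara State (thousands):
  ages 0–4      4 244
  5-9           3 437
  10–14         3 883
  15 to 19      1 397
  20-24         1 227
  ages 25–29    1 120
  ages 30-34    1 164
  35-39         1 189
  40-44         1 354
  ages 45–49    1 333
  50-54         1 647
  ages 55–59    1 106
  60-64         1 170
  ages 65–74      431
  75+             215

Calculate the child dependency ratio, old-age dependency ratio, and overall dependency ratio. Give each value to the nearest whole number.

Youth dependency ratio: 91
Old-age dependency ratio: 5
Total dependency ratio: 96

0–14: 4 244 + 3 437 + 3 883 = 11 564
15–64: 1 397 + 1 227 + 1 120 + 1 164 + 1 189 + 1 354 + 1 333 + 1 647 + 1 106 + 1 170 = 12 707
65+: 431 + 215 = 646
Youth dependency ratio = 11 564 / 12 707 × 100 = 91
Old-age dependency ratio = 646 / 12 707 × 100 = 5
Total dependency ratio = (11 564 + 646) / 12 707 × 100 = 12 210 / 12 707 × 100 = 96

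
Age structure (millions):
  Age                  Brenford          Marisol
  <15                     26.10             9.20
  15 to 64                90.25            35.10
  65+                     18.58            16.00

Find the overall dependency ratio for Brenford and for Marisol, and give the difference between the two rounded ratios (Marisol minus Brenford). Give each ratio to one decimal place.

Brenford: 49.5
Marisol: 71.8
Difference: +22.3

Brenford: (26.10 + 18.58) / 90.25 × 100 = 44.68 / 90.25 × 100 = 49.5
Marisol: (9.20 + 16.00) / 35.10 × 100 = 25.20 / 35.10 × 100 = 71.8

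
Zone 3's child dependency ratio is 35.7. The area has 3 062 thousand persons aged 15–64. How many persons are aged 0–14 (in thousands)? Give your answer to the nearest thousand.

Youth dependency ratio = youth / working-age × 100
35.7 = Y / 3 062 × 100
⇒ 1 093

Aged 0–14: 1 093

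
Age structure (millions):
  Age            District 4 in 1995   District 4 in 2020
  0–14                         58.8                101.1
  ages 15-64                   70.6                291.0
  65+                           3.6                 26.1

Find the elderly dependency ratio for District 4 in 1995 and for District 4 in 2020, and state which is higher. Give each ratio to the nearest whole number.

District 4 in 1995: 3.6 / 70.6 × 100 = 5
District 4 in 2020: 26.1 / 291.0 × 100 = 9

District 4 in 1995: 5
District 4 in 2020: 9
Higher: District 4 in 2020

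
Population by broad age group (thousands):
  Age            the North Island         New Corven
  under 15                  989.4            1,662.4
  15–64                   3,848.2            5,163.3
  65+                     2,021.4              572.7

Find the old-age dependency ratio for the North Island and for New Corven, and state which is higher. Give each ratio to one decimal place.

the North Island: 52.5
New Corven: 11.1
Higher: the North Island

the North Island: 2,021.4 / 3,848.2 × 100 = 52.5
New Corven: 572.7 / 5,163.3 × 100 = 11.1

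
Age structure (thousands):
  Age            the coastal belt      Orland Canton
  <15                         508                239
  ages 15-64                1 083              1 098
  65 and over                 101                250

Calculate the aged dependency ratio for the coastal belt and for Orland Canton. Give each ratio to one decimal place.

the coastal belt: 101 / 1 083 × 100 = 9.3
Orland Canton: 250 / 1 098 × 100 = 22.8

the coastal belt: 9.3
Orland Canton: 22.8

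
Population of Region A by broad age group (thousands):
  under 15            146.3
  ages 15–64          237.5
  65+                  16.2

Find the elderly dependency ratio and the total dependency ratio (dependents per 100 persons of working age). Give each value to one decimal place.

Old-age dependency ratio: 6.8
Total dependency ratio: 68.4

Old-age dependency ratio = 16.2 / 237.5 × 100 = 6.8
Total dependency ratio = (146.3 + 16.2) / 237.5 × 100 = 162.5 / 237.5 × 100 = 68.4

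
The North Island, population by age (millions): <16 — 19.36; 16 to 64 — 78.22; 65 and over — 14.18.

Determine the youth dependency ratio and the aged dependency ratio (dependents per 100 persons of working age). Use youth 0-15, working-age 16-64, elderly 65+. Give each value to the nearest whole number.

Youth dependency ratio = 19.36 / 78.22 × 100 = 25
Old-age dependency ratio = 14.18 / 78.22 × 100 = 18

Youth dependency ratio: 25
Old-age dependency ratio: 18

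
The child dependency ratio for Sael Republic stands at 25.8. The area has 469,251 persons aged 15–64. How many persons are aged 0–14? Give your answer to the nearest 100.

Youth dependency ratio = youth / working-age × 100
25.8 = Y / 469,251 × 100
⇒ 121,100

Aged 0–14: 121,100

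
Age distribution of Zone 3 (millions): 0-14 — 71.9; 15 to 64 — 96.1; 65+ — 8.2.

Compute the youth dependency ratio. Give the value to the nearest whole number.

Youth dependency ratio = 71.9 / 96.1 × 100 = 75

Youth dependency ratio: 75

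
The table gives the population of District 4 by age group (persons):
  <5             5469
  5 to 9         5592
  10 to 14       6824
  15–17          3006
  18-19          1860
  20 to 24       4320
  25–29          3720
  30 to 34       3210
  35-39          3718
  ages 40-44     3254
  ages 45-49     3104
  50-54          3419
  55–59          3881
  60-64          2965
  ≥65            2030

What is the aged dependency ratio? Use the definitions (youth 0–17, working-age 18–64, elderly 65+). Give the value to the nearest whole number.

Old-age dependency ratio: 6

0–17: 5469 + 5592 + 6824 + 3006 = 20891
18–64: 1860 + 4320 + 3720 + 3210 + 3718 + 3254 + 3104 + 3419 + 3881 + 2965 = 33451
65+: 2030
Old-age dependency ratio = 2030 / 33451 × 100 = 6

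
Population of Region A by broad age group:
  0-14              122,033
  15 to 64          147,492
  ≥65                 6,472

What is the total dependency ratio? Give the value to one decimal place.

Total dependency ratio: 87.1

Total dependency ratio = (122,033 + 6,472) / 147,492 × 100 = 128,505 / 147,492 × 100 = 87.1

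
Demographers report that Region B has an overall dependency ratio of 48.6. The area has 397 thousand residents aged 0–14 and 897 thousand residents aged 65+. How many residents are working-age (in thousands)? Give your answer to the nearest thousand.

Total dependency ratio = (youth + elderly) / working-age × 100
48.6 = (397 + 897) / W × 100
⇒ 2,663

Working-age: 2,663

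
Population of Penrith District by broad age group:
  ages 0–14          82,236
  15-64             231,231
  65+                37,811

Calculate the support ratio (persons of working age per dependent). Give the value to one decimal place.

Support ratio: 1.9

Support ratio = 231,231 / (82,236 + 37,811) = 231,231 / 120,047 = 1.9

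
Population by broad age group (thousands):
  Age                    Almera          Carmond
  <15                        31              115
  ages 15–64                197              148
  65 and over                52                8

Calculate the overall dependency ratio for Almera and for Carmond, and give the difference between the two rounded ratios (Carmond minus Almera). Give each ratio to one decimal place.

Almera: (31 + 52) / 197 × 100 = 83 / 197 × 100 = 42.1
Carmond: (115 + 8) / 148 × 100 = 123 / 148 × 100 = 83.1

Almera: 42.1
Carmond: 83.1
Difference: +41.0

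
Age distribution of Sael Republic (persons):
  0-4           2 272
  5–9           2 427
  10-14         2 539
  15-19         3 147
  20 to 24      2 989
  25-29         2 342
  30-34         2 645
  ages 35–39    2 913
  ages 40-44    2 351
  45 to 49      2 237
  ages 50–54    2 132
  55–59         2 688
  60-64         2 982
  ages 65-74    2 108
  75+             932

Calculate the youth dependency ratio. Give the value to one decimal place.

0–14: 2 272 + 2 427 + 2 539 = 7 238
15–64: 3 147 + 2 989 + 2 342 + 2 645 + 2 913 + 2 351 + 2 237 + 2 132 + 2 688 + 2 982 = 26 426
65+: 2 108 + 932 = 3 040
Youth dependency ratio = 7 238 / 26 426 × 100 = 27.4

Youth dependency ratio: 27.4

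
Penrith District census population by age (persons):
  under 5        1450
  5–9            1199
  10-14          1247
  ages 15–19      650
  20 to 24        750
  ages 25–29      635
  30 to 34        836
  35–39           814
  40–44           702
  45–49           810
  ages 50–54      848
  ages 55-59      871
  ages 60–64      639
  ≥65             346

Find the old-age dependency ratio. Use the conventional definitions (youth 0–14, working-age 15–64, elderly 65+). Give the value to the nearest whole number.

Old-age dependency ratio: 5

0–14: 1450 + 1199 + 1247 = 3896
15–64: 650 + 750 + 635 + 836 + 814 + 702 + 810 + 848 + 871 + 639 = 7555
65+: 346
Old-age dependency ratio = 346 / 7555 × 100 = 5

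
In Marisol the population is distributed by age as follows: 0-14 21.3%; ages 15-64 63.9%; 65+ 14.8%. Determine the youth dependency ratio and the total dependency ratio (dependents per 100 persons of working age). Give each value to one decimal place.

Youth dependency ratio: 33.3
Total dependency ratio: 56.5

Youth dependency ratio = 21.3 / 63.9 × 100 = 33.3
Total dependency ratio = (21.3 + 14.8) / 63.9 × 100 = 36.1 / 63.9 × 100 = 56.5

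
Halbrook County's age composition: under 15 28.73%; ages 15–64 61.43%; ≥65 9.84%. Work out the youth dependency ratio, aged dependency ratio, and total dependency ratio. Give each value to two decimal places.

Youth dependency ratio = 28.73 / 61.43 × 100 = 46.77
Old-age dependency ratio = 9.84 / 61.43 × 100 = 16.02
Total dependency ratio = (28.73 + 9.84) / 61.43 × 100 = 38.57 / 61.43 × 100 = 62.79

Youth dependency ratio: 46.77
Old-age dependency ratio: 16.02
Total dependency ratio: 62.79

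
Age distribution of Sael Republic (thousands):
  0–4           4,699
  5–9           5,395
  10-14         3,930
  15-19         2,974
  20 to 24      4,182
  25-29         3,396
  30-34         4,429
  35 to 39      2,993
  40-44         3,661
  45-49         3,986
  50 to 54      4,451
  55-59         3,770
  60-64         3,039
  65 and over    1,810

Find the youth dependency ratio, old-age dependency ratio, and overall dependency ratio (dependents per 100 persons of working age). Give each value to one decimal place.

Youth dependency ratio: 38.0
Old-age dependency ratio: 4.9
Total dependency ratio: 42.9

0–14: 4,699 + 5,395 + 3,930 = 14,024
15–64: 2,974 + 4,182 + 3,396 + 4,429 + 2,993 + 3,661 + 3,986 + 4,451 + 3,770 + 3,039 = 36,881
65+: 1,810
Youth dependency ratio = 14,024 / 36,881 × 100 = 38.0
Old-age dependency ratio = 1,810 / 36,881 × 100 = 4.9
Total dependency ratio = (14,024 + 1,810) / 36,881 × 100 = 15,834 / 36,881 × 100 = 42.9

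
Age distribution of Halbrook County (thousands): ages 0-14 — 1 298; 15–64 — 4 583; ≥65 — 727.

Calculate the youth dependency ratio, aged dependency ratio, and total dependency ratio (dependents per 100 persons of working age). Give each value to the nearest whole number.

Youth dependency ratio: 28
Old-age dependency ratio: 16
Total dependency ratio: 44

Youth dependency ratio = 1 298 / 4 583 × 100 = 28
Old-age dependency ratio = 727 / 4 583 × 100 = 16
Total dependency ratio = (1 298 + 727) / 4 583 × 100 = 2 025 / 4 583 × 100 = 44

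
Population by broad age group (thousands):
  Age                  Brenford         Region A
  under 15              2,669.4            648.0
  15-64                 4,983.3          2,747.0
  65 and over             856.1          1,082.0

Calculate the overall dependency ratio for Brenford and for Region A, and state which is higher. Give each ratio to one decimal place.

Brenford: 70.7
Region A: 63.0
Higher: Brenford

Brenford: (2,669.4 + 856.1) / 4,983.3 × 100 = 3,525.5 / 4,983.3 × 100 = 70.7
Region A: (648.0 + 1,082.0) / 2,747.0 × 100 = 1,730.0 / 2,747.0 × 100 = 63.0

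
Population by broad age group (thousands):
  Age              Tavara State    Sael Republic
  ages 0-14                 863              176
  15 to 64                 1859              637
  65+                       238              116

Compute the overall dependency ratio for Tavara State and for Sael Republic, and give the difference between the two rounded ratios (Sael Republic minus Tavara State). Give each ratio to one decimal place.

Tavara State: 59.2
Sael Republic: 45.8
Difference: -13.4

Tavara State: (863 + 238) / 1859 × 100 = 1101 / 1859 × 100 = 59.2
Sael Republic: (176 + 116) / 637 × 100 = 292 / 637 × 100 = 45.8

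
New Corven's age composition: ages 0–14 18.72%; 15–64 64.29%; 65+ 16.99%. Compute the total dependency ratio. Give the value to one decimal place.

Total dependency ratio = (18.72 + 16.99) / 64.29 × 100 = 35.71 / 64.29 × 100 = 55.5

Total dependency ratio: 55.5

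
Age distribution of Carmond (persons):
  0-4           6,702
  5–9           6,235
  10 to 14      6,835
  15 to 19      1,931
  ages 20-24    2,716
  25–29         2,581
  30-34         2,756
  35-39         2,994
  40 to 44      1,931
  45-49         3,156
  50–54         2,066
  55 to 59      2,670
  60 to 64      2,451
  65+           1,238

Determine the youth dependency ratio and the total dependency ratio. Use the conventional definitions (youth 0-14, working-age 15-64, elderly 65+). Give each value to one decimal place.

Youth dependency ratio: 78.3
Total dependency ratio: 83.2

0–14: 6,702 + 6,235 + 6,835 = 19,772
15–64: 1,931 + 2,716 + 2,581 + 2,756 + 2,994 + 1,931 + 3,156 + 2,066 + 2,670 + 2,451 = 25,252
65+: 1,238
Youth dependency ratio = 19,772 / 25,252 × 100 = 78.3
Total dependency ratio = (19,772 + 1,238) / 25,252 × 100 = 21,010 / 25,252 × 100 = 83.2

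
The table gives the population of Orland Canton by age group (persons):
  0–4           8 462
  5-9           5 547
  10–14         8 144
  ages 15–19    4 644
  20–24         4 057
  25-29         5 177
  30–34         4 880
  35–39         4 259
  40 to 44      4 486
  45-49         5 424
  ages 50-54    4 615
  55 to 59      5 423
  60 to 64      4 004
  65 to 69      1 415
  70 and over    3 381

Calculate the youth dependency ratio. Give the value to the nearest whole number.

Youth dependency ratio: 47

0–14: 8 462 + 5 547 + 8 144 = 22 153
15–64: 4 644 + 4 057 + 5 177 + 4 880 + 4 259 + 4 486 + 5 424 + 4 615 + 5 423 + 4 004 = 46 969
65+: 1 415 + 3 381 = 4 796
Youth dependency ratio = 22 153 / 46 969 × 100 = 47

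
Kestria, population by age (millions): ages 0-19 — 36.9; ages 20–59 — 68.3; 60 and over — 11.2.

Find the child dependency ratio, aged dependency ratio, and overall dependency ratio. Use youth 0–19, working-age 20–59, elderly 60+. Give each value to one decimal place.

Youth dependency ratio: 54.0
Old-age dependency ratio: 16.4
Total dependency ratio: 70.4

Youth dependency ratio = 36.9 / 68.3 × 100 = 54.0
Old-age dependency ratio = 11.2 / 68.3 × 100 = 16.4
Total dependency ratio = (36.9 + 11.2) / 68.3 × 100 = 48.1 / 68.3 × 100 = 70.4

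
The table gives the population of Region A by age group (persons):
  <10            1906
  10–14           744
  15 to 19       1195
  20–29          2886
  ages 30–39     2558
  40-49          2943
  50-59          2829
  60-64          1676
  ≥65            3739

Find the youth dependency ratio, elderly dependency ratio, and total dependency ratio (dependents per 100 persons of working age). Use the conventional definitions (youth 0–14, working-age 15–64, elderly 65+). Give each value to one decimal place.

0–14: 1906 + 744 = 2650
15–64: 1195 + 2886 + 2558 + 2943 + 2829 + 1676 = 14087
65+: 3739
Youth dependency ratio = 2650 / 14087 × 100 = 18.8
Old-age dependency ratio = 3739 / 14087 × 100 = 26.5
Total dependency ratio = (2650 + 3739) / 14087 × 100 = 6389 / 14087 × 100 = 45.4

Youth dependency ratio: 18.8
Old-age dependency ratio: 26.5
Total dependency ratio: 45.4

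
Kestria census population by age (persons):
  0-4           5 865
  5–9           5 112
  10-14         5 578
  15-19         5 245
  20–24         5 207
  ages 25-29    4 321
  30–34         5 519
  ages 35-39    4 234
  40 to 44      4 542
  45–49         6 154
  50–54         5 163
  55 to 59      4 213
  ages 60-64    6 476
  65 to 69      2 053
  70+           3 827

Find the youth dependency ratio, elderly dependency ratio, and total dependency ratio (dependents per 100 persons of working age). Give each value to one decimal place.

Youth dependency ratio: 32.4
Old-age dependency ratio: 11.5
Total dependency ratio: 43.9

0–14: 5 865 + 5 112 + 5 578 = 16 555
15–64: 5 245 + 5 207 + 4 321 + 5 519 + 4 234 + 4 542 + 6 154 + 5 163 + 4 213 + 6 476 = 51 074
65+: 2 053 + 3 827 = 5 880
Youth dependency ratio = 16 555 / 51 074 × 100 = 32.4
Old-age dependency ratio = 5 880 / 51 074 × 100 = 11.5
Total dependency ratio = (16 555 + 5 880) / 51 074 × 100 = 22 435 / 51 074 × 100 = 43.9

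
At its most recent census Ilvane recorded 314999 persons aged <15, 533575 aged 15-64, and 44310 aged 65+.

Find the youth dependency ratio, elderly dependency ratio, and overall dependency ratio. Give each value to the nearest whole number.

Youth dependency ratio: 59
Old-age dependency ratio: 8
Total dependency ratio: 67

Youth dependency ratio = 314999 / 533575 × 100 = 59
Old-age dependency ratio = 44310 / 533575 × 100 = 8
Total dependency ratio = (314999 + 44310) / 533575 × 100 = 359309 / 533575 × 100 = 67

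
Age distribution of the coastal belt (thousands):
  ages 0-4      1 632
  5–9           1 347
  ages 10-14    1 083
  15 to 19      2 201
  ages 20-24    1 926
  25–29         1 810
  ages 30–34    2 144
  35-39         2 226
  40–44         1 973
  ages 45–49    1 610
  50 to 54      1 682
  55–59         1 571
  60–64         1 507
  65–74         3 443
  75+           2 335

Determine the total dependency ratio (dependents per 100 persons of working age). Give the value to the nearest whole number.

0–14: 1 632 + 1 347 + 1 083 = 4 062
15–64: 2 201 + 1 926 + 1 810 + 2 144 + 2 226 + 1 973 + 1 610 + 1 682 + 1 571 + 1 507 = 18 650
65+: 3 443 + 2 335 = 5 778
Total dependency ratio = (4 062 + 5 778) / 18 650 × 100 = 9 840 / 18 650 × 100 = 53

Total dependency ratio: 53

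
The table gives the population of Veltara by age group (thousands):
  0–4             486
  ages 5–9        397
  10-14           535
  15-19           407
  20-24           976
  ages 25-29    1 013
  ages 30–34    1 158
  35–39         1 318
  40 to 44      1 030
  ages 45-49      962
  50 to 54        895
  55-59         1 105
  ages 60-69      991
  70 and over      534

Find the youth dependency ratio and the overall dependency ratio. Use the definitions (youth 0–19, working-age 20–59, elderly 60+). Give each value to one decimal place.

Youth dependency ratio: 21.6
Total dependency ratio: 39.6

0–19: 486 + 397 + 535 + 407 = 1 825
20–59: 976 + 1 013 + 1 158 + 1 318 + 1 030 + 962 + 895 + 1 105 = 8 457
60+: 991 + 534 = 1 525
Youth dependency ratio = 1 825 / 8 457 × 100 = 21.6
Total dependency ratio = (1 825 + 1 525) / 8 457 × 100 = 3 350 / 8 457 × 100 = 39.6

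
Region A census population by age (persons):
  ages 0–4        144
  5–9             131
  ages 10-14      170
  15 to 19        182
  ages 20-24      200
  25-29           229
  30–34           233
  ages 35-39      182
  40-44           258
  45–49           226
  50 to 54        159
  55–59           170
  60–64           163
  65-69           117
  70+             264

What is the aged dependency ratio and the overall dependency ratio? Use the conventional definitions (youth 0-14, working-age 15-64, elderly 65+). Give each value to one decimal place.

0–14: 144 + 131 + 170 = 445
15–64: 182 + 200 + 229 + 233 + 182 + 258 + 226 + 159 + 170 + 163 = 2002
65+: 117 + 264 = 381
Old-age dependency ratio = 381 / 2002 × 100 = 19.0
Total dependency ratio = (445 + 381) / 2002 × 100 = 826 / 2002 × 100 = 41.3

Old-age dependency ratio: 19.0
Total dependency ratio: 41.3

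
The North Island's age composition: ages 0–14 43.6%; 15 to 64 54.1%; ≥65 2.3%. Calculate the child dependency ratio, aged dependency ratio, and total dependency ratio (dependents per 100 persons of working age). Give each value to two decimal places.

Youth dependency ratio = 43.6 / 54.1 × 100 = 80.59
Old-age dependency ratio = 2.3 / 54.1 × 100 = 4.25
Total dependency ratio = (43.6 + 2.3) / 54.1 × 100 = 45.9 / 54.1 × 100 = 84.84

Youth dependency ratio: 80.59
Old-age dependency ratio: 4.25
Total dependency ratio: 84.84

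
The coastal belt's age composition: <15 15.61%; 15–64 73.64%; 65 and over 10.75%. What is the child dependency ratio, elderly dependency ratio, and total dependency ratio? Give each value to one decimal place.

Youth dependency ratio = 15.61 / 73.64 × 100 = 21.2
Old-age dependency ratio = 10.75 / 73.64 × 100 = 14.6
Total dependency ratio = (15.61 + 10.75) / 73.64 × 100 = 26.36 / 73.64 × 100 = 35.8

Youth dependency ratio: 21.2
Old-age dependency ratio: 14.6
Total dependency ratio: 35.8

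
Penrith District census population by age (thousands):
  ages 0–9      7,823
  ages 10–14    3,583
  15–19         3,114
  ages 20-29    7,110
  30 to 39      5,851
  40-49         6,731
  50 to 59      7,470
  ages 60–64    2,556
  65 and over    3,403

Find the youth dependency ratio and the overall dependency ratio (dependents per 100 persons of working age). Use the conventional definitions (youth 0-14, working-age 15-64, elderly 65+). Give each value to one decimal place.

Youth dependency ratio: 34.7
Total dependency ratio: 45.1

0–14: 7,823 + 3,583 = 11,406
15–64: 3,114 + 7,110 + 5,851 + 6,731 + 7,470 + 2,556 = 32,832
65+: 3,403
Youth dependency ratio = 11,406 / 32,832 × 100 = 34.7
Total dependency ratio = (11,406 + 3,403) / 32,832 × 100 = 14,809 / 32,832 × 100 = 45.1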